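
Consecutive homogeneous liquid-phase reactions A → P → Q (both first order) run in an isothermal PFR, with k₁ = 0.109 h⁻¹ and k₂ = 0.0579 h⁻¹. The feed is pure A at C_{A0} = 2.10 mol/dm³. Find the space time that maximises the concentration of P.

12.4 h

The intermediate peaks when r₁ = r₂, i.e. k₁e^(−k₁τ) = k₂e^(−k₂τ), giving τ_opt = ln(k₂/k₁)/(k₂−k₁).
= ln(0.0579/0.109)/(0.0579−0.109) = ln(0.5312)/-0.05110 = -0.6326/-0.05110 = 12.4 h.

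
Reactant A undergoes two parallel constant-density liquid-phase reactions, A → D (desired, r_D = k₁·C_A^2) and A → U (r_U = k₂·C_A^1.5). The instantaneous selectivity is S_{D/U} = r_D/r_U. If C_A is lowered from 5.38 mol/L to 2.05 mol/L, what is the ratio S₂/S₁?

0.617

S_{D/U} = (k₁/k₂)·C_A^0.5, so S₂/S₁ = (C_{A,2}/C_{A,1})^0.5.
= (2.05/5.38)^0.5 = (0.3810)^0.5 = 0.617.
Selectivity toward D falls as C_A falls — high-concentration operation is favoured.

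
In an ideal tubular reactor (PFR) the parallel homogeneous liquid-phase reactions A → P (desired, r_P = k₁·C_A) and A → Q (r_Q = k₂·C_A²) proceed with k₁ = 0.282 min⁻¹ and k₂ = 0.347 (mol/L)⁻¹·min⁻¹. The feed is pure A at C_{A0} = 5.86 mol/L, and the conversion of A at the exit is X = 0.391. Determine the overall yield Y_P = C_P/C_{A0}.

C_A = C_{A0}(1−X) = 3.569 mol/L.
Along a PFR/batch, dC_P/dC_A = −r_P/(r_P+r_Q) = −k₁/(k₁+k₂·C_A).
Integrating from C_{A0} to C_A: C_P = (0.282/0.347)·ln[(0.282+0.347·5.86)/(0.282+0.347·3.57)] = 0.8127·ln(2.315/1.520) = 0.3419 mol/L.
Y_P = C_P/C_{A0} = 0.3419/5.86 = 0.0583.

0.0583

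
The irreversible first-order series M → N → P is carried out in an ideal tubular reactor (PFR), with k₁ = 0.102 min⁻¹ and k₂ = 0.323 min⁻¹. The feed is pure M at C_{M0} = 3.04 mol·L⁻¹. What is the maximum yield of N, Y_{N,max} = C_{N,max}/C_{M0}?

0.186

Evaluating C_N at τ_opt = ln(k₂/k₁)/(k₂−k₁) gives C_{N,max}/C_{M0} = (k₁/k₂)^[k₂/(k₂−k₁)].
= (0.102/0.323)^(0.323/(0.323−0.102)) = (0.3158)^(1.462) = 0.1855.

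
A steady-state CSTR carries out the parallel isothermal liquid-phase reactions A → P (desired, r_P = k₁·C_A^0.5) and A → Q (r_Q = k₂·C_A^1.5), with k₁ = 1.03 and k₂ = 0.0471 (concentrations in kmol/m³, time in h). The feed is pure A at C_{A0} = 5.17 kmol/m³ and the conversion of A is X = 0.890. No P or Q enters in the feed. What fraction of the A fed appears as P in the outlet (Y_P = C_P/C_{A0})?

Exit C_A = C_{A0}(1−X) = 5.17×0.110 = 0.5687 kmol/m³.
In a CSTR the entire volume is at exit conditions, so r_P = 1.03×0.5687^0.5 = 0.7767 and r_Q = 0.0471×0.5687^1.5 = 0.02020.
Fraction of consumed A going to P: r_P/(r_P+r_Q) = 0.9747.
C_P = 0.9747·C_{A0}·X = 0.9747×5.17×0.890 = 4.48 kmol/m³; Y_P = C_P/C_{A0} = 0.867.

0.867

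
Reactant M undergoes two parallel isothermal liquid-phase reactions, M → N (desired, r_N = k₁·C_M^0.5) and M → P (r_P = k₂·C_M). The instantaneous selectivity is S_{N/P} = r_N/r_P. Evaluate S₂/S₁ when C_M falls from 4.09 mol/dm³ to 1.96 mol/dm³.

S_{N/P} = (k₁/k₂)·C_M^-0.5, so S₂/S₁ = (C_{M,2}/C_{M,1})^-0.5.
= (1.96/4.09)^(-0.5) = (0.4792)^(-0.5) = 1.44.
Selectivity toward N rises as C_M falls — low-concentration operation is favoured.

1.44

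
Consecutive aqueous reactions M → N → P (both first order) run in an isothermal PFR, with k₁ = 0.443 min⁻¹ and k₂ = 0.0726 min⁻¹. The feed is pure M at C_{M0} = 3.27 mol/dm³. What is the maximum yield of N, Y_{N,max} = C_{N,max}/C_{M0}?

At the optimum, C_{N,max}/C_{M0} = (k₁/k₂)^[k₂/(k₂−k₁)].
= (0.443/0.0726)^(0.0726/(0.0726−0.443)) = (6.102)^(-0.1960) = 0.7015.

0.702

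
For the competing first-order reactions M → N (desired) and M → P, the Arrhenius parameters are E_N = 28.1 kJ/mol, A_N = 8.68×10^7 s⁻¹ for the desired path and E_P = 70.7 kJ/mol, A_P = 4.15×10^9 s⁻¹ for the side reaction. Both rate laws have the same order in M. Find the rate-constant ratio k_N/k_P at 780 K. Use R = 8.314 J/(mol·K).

14.9

k_N/k_P = (A_N/A_P)·exp[−(E_N−E_P)/(RT)] = (A_N/A_P)·exp[(E_P−E_N)/(RT)].
(E_P−E_N)/(RT) = (70.7−28.1)×10³/(8.314×780) = 42600/6485 = 6.569.
k_N/k_P = (8.68×10^7/4.15×10^9)·exp(6.569) = 0.02092 × 712.7 = 14.9.
Since E_N < E_P, lowering the temperature improves selectivity toward N.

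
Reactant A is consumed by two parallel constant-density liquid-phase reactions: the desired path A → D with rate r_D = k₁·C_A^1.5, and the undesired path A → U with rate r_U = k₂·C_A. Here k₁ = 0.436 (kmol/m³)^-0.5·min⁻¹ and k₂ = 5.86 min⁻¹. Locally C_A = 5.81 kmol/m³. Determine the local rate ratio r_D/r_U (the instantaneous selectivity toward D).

S_{D/U} = r_D/r_U = (k₁·C_A^1.5)/(k₂·C_A) = (k₁/k₂)·C_A^0.5.
= (0.436×5.810^1.5) / (5.86×5.810) = 6.106/34.05 = 0.179.
Since the desired path is higher order in A, keeping C_A high (PFR or concentrated feed) favours D.

0.179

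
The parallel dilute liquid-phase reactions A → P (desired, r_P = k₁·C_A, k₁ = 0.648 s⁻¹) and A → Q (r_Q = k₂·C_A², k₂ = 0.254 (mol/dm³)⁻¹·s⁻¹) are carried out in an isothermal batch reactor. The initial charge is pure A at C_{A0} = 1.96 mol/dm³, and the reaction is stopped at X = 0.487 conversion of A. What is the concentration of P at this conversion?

C_A = C_{A0}(1−X) = 1.005 mol/dm³.
Along a PFR/batch, dC_P/dC_A = −r_P/(r_P+r_Q) = −k₁/(k₁+k₂·C_A).
Integrating from C_{A0} to C_A: C_P = (0.648/0.254)·ln[(0.648+0.254·1.96)/(0.648+0.254·1.01)] = 2.551·ln(1.146/0.9034) = 0.6065 mol/dm³.

0.607 mol/dm³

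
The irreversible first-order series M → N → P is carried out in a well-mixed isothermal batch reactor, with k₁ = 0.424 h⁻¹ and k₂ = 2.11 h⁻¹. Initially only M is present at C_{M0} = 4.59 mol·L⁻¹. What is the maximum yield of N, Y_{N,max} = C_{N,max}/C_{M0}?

0.134

For a first-order series the maximum intermediate yield is C_{N,max}/C_{M0} = (k₁/k₂)^[k₂/(k₂−k₁)].
= (0.424/2.11)^(2.11/(2.11−0.424)) = (0.2009)^(1.251) = 0.1342.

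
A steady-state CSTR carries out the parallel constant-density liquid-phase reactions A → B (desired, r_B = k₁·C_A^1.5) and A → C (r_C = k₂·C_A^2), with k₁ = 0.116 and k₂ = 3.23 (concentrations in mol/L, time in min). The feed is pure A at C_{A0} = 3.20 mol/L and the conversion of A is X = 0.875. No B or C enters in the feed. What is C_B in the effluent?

0.150 mol/L

Exit C_A = C_{A0}(1−X) = 3.20×0.125 = 0.4000 mol/L.
In a CSTR the entire volume is at exit conditions, so r_B = 0.116×0.4000^1.5 = 0.02935 and r_C = 3.23×0.4000^2 = 0.5168.
Fraction of consumed A going to B: r_B/(r_B+r_C) = 0.05373.
C_B = 0.05373·C_{A0}·X = 0.05373×3.20×0.875 = 0.150 mol/L.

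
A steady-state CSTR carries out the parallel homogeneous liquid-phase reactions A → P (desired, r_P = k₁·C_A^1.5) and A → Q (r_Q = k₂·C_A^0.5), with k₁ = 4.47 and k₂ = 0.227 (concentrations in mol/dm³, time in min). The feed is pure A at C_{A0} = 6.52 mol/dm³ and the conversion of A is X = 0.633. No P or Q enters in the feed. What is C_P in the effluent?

Exit C_A = C_{A0}(1−X) = 6.52×0.367 = 2.393 mol/dm³.
Rates in a CSTR are evaluated at the outlet concentration: r_P = 4.47×2.393^1.5 = 16.55, r_Q = 0.227×2.393^0.5 = 0.3511.
Fraction of consumed A going to P: r_P/(r_P+r_Q) = 0.9792.
C_P = 0.9792·C_{A0}·X = 0.9792×6.52×0.633 = 4.04 mol/dm³.

4.04 mol/dm³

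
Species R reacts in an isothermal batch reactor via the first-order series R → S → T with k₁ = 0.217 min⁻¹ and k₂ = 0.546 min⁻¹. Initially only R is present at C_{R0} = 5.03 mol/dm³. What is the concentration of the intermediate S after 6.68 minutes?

Solving the coupled first-order balances gives C_S(t) = [k₁/(k₂−k₁)]·C_{R0}·(e^(−k₁t) − e^(−k₂t)).
e^(−k₁t) = e^(−0.217×6.68) = e^(−1.450) = 0.2347; e^(−k₂t) = e^(−3.647) = 0.02606.
C_S = 0.217×5.03/(0.546−0.217) × (0.2347−0.02606) = 3.318×0.2086 = 0.6921 mol/dm³.

0.692 mol/dm³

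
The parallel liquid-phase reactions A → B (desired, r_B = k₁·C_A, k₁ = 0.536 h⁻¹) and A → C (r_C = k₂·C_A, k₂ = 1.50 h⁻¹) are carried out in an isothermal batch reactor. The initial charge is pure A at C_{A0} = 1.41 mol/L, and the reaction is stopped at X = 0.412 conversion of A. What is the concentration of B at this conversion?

0.153 mol/L

C_A = C_{A0}(1−X) = 0.8291 mol/L.
Both paths are first order in A, so the instantaneous fraction to B is constant: dC_B/d(−C_A) = k₁/(k₁+k₂) = 0.2633.
C_B = 0.2633·(C_{A0}−C_A) = 0.2633×0.5809 = 0.153 mol/L.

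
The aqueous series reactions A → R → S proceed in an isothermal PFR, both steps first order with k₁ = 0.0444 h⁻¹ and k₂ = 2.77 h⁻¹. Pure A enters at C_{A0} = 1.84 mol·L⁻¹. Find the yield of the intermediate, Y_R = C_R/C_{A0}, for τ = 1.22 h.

For first-order series with pure A initially, C_R(τ) = k₁C_{A0}/(k₂−k₁)·(e^(−k₁τ) − e^(−k₂τ)).
e^(−k₁τ) = e^(−0.0444×1.22) = e^(−0.05417) = 0.9473; e^(−k₂τ) = e^(−3.379) = 0.03407.
C_R = 0.0444×1.84/(2.77−0.0444) × (0.9473−0.03407) = 0.02997×0.9132 = 0.02737 mol·L⁻¹.
Y_R = C_R/C_{A0} = 0.02737/1.84 = 0.0149.

0.0149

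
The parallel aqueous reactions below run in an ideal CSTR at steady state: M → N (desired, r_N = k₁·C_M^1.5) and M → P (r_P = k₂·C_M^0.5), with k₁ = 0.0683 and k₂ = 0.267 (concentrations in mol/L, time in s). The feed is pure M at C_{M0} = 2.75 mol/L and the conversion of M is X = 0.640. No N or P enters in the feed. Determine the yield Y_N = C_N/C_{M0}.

0.129

Exit C_M = C_{M0}(1−X) = 2.75×0.360 = 0.9900 mol/L.
A CSTR operates uniformly at the exit composition, giving r_N = 0.06728 and r_P = 0.2657 (each k·C_M^n at C_M = 0.9900).
Fraction of consumed M going to N: r_N/(r_N+r_P) = 0.2021.
C_N = 0.2021·C_{M0}·X = 0.2021×2.75×0.640 = 0.356 mol/L; Y_N = C_N/C_{M0} = 0.129.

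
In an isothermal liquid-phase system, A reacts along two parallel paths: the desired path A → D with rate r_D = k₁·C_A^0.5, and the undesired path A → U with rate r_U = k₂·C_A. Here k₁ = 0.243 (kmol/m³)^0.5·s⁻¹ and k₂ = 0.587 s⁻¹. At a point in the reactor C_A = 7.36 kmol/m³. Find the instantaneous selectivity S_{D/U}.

0.153

S_{D/U} = r_D/r_U = (k₁·C_A^0.5)/(k₂·C_A) = (k₁/k₂)·C_A^-0.5.
= (0.243×7.360^0.5) / (0.587×7.360) = 0.6592/4.320 = 0.153.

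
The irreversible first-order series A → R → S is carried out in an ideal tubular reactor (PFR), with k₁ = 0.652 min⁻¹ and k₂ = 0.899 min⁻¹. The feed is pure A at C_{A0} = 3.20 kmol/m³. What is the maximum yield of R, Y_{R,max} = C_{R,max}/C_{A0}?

0.311

For a first-order series the maximum intermediate yield is C_{R,max}/C_{A0} = (k₁/k₂)^[k₂/(k₂−k₁)].
= (0.652/0.899)^(0.899/(0.899−0.652)) = (0.7253)^(3.640) = 0.3106.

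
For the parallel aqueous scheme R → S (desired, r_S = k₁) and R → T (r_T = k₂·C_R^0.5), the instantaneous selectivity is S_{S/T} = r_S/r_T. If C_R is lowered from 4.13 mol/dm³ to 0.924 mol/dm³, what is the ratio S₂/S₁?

2.11

S_{S/T} = (k₁/k₂)·C_R^-0.5, so S₂/S₁ = (C_{R,2}/C_{R,1})^-0.5.
= (0.924/4.13)^(-0.5) = (0.2237)^(-0.5) = 2.11.
Selectivity toward S rises as C_R falls — low-concentration operation is favoured.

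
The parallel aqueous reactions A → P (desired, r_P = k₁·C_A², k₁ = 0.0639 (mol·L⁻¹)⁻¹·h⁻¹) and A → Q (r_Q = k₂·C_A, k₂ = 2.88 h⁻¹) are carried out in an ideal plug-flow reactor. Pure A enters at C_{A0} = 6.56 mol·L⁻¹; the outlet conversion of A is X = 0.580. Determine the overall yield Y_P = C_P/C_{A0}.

C_A = C_{A0}(1−X) = 2.755 mol·L⁻¹.
Along a PFR/batch, dC_Q/dC_A = −r_Q/(r_P+r_Q) = −k₂/(k₂+k₁·C_A).
Integrating from C_{A0} to C_A: C_Q = (2.88/0.0639)·ln[(2.88+0.0639·6.56)/(2.88+0.0639·2.76)] = 45.07·ln(3.299/3.056) = 3.450 mol·L⁻¹.
Then C_P = (C_{A0}−C_A) − C_Q = 3.805 − 3.450 = 0.3547 mol·L⁻¹.
Y_P = C_P/C_{A0} = 0.3547/6.56 = 0.0541.

0.0541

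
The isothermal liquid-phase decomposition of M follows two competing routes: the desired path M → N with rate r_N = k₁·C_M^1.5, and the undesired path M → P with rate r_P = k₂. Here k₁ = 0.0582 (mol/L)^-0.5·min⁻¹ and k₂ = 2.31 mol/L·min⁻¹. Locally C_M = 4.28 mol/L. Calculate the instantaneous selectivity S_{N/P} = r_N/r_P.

0.223

S_{N/P} = r_N/r_P = (k₁·C_M^1.5)/(k₂) = (k₁/k₂)·C_M^1.5.
= (0.0582×4.280^1.5) / (2.31) = 0.5153/2.310 = 0.223.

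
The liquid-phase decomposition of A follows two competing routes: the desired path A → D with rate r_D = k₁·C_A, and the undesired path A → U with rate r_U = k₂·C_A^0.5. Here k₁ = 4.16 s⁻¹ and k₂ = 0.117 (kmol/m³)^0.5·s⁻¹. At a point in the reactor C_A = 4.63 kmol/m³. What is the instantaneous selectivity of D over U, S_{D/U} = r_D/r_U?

S_{D/U} = r_D/r_U = (k₁·C_A)/(k₂·C_A^0.5) = (k₁/k₂)·C_A^0.5.
= (4.16×4.630) / (0.117×4.630^0.5) = 19.26/0.2518 = 76.5.

76.5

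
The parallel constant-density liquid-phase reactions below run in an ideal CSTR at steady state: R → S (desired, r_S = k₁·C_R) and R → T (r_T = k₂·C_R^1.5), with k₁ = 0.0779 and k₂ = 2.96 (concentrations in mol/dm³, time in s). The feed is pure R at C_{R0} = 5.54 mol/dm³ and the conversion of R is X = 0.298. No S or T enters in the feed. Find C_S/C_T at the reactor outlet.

0.0133

Exit C_R = C_{R0}(1−X) = 5.54×0.702 = 3.889 mol/dm³.
Rates in a CSTR are evaluated at the outlet concentration: r_S = 0.0779×3.889 = 0.3030, r_T = 2.96×3.889^1.5 = 22.70.
Overall selectivity = C_S/C_T = r_Sτ/(r_Tτ) = r_S/r_T = 0.0133.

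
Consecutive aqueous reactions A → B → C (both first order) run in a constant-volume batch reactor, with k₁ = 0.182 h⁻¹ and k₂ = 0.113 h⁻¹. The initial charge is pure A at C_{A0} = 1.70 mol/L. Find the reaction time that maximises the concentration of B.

For first-order series the maximum of C_B occurs at t_opt = ln(k₂/k₁)/(k₂−k₁).
= ln(0.113/0.182)/(0.113−0.182) = ln(0.6209)/-0.06900 = -0.4766/-0.06900 = 6.91 h.

6.91 h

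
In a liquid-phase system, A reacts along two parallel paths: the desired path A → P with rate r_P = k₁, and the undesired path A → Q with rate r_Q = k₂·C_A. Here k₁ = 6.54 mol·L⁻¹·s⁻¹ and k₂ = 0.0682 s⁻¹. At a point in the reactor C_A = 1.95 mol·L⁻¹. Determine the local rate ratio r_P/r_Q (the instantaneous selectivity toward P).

S_{P/Q} = r_P/r_Q = (k₁)/(k₂·C_A) = (k₁/k₂)·C_A⁻¹.
= (6.54) / (0.0682×1.950) = 6.540/0.1330 = 49.2.
The undesired path is higher order in A, so low C_A (CSTR or dilute feed) favours P.

49.2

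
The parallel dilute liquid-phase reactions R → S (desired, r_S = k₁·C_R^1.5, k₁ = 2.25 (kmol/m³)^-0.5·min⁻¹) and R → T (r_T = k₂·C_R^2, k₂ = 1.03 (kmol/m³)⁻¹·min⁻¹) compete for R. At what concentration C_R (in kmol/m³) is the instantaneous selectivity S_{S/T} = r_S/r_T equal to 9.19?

0.0565 kmol/m³

S_{S/T} = (k₁/k₂)·C_R^-0.5 ⇒ C_R = (S·k₂/k₁)^(-2).
= (9.19×1.03/2.25)^(-2) = (4.207)^(-2) = 0.0565 kmol/m³.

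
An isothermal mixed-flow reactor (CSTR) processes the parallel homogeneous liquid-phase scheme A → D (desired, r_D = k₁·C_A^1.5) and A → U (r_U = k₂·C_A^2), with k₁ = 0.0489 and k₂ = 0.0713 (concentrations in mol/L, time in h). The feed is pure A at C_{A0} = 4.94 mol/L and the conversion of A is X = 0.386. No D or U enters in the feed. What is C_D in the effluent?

0.539 mol/L

Exit C_A = C_{A0}(1−X) = 4.94×0.614 = 3.033 mol/L.
Rates in a CSTR are evaluated at the outlet concentration: r_D = 0.0489×3.033^1.5 = 0.2583, r_U = 0.0713×3.033^2 = 0.6560.
Fraction of consumed A going to D: r_D/(r_D+r_U) = 0.2825.
C_D = 0.2825·C_{A0}·X = 0.2825×4.94×0.386 = 0.539 mol/L.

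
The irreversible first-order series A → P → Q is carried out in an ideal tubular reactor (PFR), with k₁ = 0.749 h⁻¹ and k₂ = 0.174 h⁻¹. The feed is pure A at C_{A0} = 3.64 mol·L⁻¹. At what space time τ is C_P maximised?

2.54 h

Setting dC_P/dτ = 0 gives τ_opt = ln(k₂/k₁)/(k₂−k₁).
= ln(0.174/0.749)/(0.174−0.749) = ln(0.2323)/-0.5750 = -1.460/-0.5750 = 2.54 h.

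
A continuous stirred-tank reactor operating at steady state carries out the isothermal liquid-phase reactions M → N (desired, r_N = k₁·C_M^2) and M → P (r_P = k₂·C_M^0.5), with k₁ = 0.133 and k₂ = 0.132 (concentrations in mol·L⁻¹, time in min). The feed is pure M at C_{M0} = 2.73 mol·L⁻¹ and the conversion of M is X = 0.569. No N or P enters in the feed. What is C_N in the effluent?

0.874 mol·L⁻¹

Exit C_M = C_{M0}(1−X) = 2.73×0.431 = 1.177 mol·L⁻¹.
In a CSTR the entire volume is at exit conditions, so r_N = 0.133×1.177^2 = 0.1841 and r_P = 0.132×1.177^0.5 = 0.1432.
Fraction of consumed M going to N: r_N/(r_N+r_P) = 0.5626.
C_N = 0.5626·C_{M0}·X = 0.5626×2.73×0.569 = 0.874 mol·L⁻¹.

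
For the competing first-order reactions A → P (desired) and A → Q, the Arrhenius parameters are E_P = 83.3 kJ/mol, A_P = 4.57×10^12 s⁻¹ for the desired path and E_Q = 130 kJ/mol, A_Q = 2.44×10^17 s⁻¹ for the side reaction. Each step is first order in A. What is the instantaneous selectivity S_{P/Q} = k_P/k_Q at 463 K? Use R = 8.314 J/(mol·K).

k_P/k_Q = (A_P/A_Q)·exp[−(E_P−E_Q)/(RT)] = (A_P/A_Q)·exp[(E_Q−E_P)/(RT)].
(E_Q−E_P)/(RT) = (130−83.3)×10³/(8.314×463) = 46700/3849 = 12.13.
k_P/k_Q = (4.57×10^12/2.44×10^17)·exp(12.13) = 1.873×10^-5 × 1.857×10^5 = 3.48.
Since E_P < E_Q, lowering the temperature improves selectivity toward P.

3.48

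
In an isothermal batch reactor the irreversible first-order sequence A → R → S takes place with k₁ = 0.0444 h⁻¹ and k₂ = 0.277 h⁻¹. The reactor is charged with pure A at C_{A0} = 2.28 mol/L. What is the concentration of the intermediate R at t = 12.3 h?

0.238 mol/L

For first-order series with pure A initially, C_R(t) = k₁C_{A0}/(k₂−k₁)·(e^(−k₁t) − e^(−k₂t)).
e^(−k₁t) = e^(−0.0444×12.3) = e^(−0.5461) = 0.5792; e^(−k₂t) = e^(−3.407) = 0.03314.
C_R = 0.0444×2.28/(0.277−0.0444) × (0.5792−0.03314) = 0.4352×0.5461 = 0.2377 mol/L.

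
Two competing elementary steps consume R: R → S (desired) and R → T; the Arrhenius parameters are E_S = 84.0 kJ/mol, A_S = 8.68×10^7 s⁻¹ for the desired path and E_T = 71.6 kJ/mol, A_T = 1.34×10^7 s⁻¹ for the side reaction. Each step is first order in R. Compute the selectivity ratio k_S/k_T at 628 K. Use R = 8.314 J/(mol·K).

Since both paths have the same order in R, the concentration cancels and S_{S/T} = k_S/k_T = (A_S/A_T)·exp[(E_T−E_S)/(RT)].
(E_T−E_S)/(RT) = (71.6−84.0)×10³/(8.314×628) = -12400/5221 = -2.375.
k_S/k_T = (8.68×10^7/1.34×10^7)·exp(-2.375) = 6.478 × 0.09302 = 0.603.

0.603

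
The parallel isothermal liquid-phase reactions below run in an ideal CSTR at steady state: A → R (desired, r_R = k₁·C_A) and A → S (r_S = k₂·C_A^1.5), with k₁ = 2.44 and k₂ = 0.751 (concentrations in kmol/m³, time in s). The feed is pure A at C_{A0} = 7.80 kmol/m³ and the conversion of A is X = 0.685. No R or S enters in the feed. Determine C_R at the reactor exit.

Exit C_A = C_{A0}(1−X) = 7.80×0.315 = 2.457 kmol/m³.
In a CSTR the entire volume is at exit conditions, so r_R = 2.44×2.457 = 5.995 and r_S = 0.751×2.457^1.5 = 2.892.
Fraction of consumed A going to R: r_R/(r_R+r_S) = 0.6746.
C_R = 0.6746·C_{A0}·X = 0.6746×7.80×0.685 = 3.60 kmol/m³.

3.60 kmol/m³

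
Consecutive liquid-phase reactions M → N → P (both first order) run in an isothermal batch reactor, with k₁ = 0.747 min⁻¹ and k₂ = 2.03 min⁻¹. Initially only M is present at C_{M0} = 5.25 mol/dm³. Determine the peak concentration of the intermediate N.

1.08 mol/dm³

For a first-order series the maximum intermediate yield is C_{N,max}/C_{M0} = (k₁/k₂)^[k₂/(k₂−k₁)].
= (0.747/2.03)^(2.03/(2.03−0.747)) = (0.3680)^(1.582) = 0.2056.
C_{N,max} = 0.2056×5.25 = 1.08 mol/dm³.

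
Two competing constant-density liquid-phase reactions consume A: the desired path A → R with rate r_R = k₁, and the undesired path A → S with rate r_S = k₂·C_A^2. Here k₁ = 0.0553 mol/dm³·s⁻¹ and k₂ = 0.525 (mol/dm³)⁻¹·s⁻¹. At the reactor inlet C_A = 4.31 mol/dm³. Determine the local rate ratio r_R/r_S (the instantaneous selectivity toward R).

0.00567

S_{R/S} = r_R/r_S = (k₁)/(k₂·C_A^2) = (k₁/k₂)·C_A^-2.
= (0.0553) / (0.525×4.310^2) = 0.05530/9.752 = 0.00567.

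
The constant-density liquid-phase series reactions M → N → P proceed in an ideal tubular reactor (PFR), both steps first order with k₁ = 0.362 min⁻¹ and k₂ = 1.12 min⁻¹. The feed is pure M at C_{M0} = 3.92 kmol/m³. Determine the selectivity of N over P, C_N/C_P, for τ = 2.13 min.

0.491

Solving the coupled first-order balances gives C_N(τ) = [k₁/(k₂−k₁)]·C_{M0}·(e^(−k₁τ) − e^(−k₂τ)).
e^(−k₁τ) = e^(−0.362×2.13) = e^(−0.7711) = 0.4625; e^(−k₂τ) = e^(−2.386) = 0.09203.
C_N = 0.362×3.92/(1.12−0.362) × (0.4625−0.09203) = 1.872×0.3705 = 0.6936 kmol/m³.
C_M = C_{M0}e^(−k₁τ) = 1.813 kmol/m³, so C_P = C_{M0}−C_M−C_N = 1.413 kmol/m³; C_N/C_P = 0.491.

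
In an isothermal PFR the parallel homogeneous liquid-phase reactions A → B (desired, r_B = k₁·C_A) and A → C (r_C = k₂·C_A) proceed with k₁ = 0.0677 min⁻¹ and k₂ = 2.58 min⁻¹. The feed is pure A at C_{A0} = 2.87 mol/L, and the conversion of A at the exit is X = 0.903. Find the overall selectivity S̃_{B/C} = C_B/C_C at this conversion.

C_A = C_{A0}(1−X) = 0.2784 mol/L.
Both paths are first order in A, so the instantaneous fraction to B is constant: dC_B/d(−C_A) = k₁/(k₁+k₂) = 0.02557.
C_B = 0.02557·(C_{A0}−C_A) = 0.02557×2.592 = 0.0663 mol/L.
C_C = (C_{A0}−C_A)−C_B = 2.525 mol/L; S̃_{B/C} = 0.06627/2.525 = 0.0262.

0.0262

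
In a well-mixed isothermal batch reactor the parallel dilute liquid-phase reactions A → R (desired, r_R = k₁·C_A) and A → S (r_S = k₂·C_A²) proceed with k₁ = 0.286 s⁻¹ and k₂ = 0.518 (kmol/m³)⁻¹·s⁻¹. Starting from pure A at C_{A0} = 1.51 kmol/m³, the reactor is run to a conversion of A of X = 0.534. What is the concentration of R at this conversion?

C_A = C_{A0}(1−X) = 0.7037 kmol/m³.
Along a PFR/batch, dC_R/dC_A = −r_R/(r_R+r_S) = −k₁/(k₁+k₂·C_A).
Integrating from C_{A0} to C_A: C_R = (0.286/0.518)·ln[(0.286+0.518·1.51)/(0.286+0.518·0.704)] = 0.5521·ln(1.068/0.6505) = 0.2738 kmol/m³.

0.274 kmol/m³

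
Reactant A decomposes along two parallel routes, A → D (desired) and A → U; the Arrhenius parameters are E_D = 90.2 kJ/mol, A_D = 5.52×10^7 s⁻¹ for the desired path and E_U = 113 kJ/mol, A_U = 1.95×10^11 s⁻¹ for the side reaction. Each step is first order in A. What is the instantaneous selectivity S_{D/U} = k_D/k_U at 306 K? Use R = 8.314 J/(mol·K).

2.21

With equal orders, S_{D/U} = k_D/k_U = (A_D/A_U)·exp[(E_U−E_D)/(RT)].
(E_U−E_D)/(RT) = (113−90.2)×10³/(8.314×306) = 22800/2544 = 8.962.
k_D/k_U = (5.52×10^7/1.95×10^11)·exp(8.962) = 2.831×10^-4 × 7801 = 2.21.
Since E_D < E_U, lowering the temperature improves selectivity toward D.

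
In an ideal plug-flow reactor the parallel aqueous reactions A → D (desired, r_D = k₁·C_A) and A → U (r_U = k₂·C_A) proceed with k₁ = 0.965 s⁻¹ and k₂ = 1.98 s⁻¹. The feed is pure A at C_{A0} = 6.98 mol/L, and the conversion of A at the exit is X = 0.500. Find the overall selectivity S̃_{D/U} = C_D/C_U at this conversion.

0.487

C_A = C_{A0}(1−X) = 3.490 mol/L.
Both paths are first order in A, so the instantaneous fraction to D is constant: dC_D/d(−C_A) = k₁/(k₁+k₂) = 0.3277.
C_D = 0.3277·(C_{A0}−C_A) = 0.3277×3.490 = 1.14 mol/L.
C_U = (C_{A0}−C_A)−C_D = 2.346 mol/L; S̃_{D/U} = 1.144/2.346 = 0.487.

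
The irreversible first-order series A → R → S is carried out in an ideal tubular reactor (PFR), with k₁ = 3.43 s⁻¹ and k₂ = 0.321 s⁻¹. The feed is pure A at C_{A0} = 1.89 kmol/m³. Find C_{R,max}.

1.48 kmol/m³

For a first-order series the maximum intermediate yield is C_{R,max}/C_{A0} = (k₁/k₂)^[k₂/(k₂−k₁)].
= (3.43/0.321)^(0.321/(0.321−3.43)) = (10.69)^(-0.1032) = 0.7830.
C_{R,max} = 0.7830×1.89 = 1.48 kmol/m³.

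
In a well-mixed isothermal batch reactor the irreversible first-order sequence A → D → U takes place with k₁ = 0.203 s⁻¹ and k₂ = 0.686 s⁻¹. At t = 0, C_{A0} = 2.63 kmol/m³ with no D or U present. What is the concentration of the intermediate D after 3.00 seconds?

For first-order series with pure A initially, C_D(t) = k₁C_{A0}/(k₂−k₁)·(e^(−k₁t) − e^(−k₂t)).
e^(−k₁t) = e^(−0.203×3.00) = e^(−0.6090) = 0.5439; e^(−k₂t) = e^(−2.058) = 0.1277.
C_D = 0.203×2.63/(0.686−0.203) × (0.5439−0.1277) = 1.105×0.4162 = 0.4600 kmol/m³.

0.460 kmol/m³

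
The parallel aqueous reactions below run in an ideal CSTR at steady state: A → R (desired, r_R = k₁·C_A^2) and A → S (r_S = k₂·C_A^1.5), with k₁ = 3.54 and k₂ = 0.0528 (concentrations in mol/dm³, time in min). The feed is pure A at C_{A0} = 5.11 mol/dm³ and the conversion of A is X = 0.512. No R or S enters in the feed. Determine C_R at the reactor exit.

Exit C_A = C_{A0}(1−X) = 5.11×0.488 = 2.494 mol/dm³.
Rates in a CSTR are evaluated at the outlet concentration: r_R = 3.54×2.494^2 = 22.01, r_S = 0.0528×2.494^1.5 = 0.2079.
Fraction of consumed A going to R: r_R/(r_R+r_S) = 0.9906.
C_R = 0.9906·C_{A0}·X = 0.9906×5.11×0.512 = 2.59 mol/dm³.

2.59 mol/dm³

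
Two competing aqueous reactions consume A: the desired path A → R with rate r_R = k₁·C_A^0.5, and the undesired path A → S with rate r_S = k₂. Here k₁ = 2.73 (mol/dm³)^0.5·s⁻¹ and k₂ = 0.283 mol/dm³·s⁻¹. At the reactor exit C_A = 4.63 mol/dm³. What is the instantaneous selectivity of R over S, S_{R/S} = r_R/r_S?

S_{R/S} = r_R/r_S = (k₁·C_A^0.5)/(k₂) = (k₁/k₂)·C_A^0.5.
= (2.73×4.630^0.5) / (0.283) = 5.874/0.2830 = 20.8.

20.8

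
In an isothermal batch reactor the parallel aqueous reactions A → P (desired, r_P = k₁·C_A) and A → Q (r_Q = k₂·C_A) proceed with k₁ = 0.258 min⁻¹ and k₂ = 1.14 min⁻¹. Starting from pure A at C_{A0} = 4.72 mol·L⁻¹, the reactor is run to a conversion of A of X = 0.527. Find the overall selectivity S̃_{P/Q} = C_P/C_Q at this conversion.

0.226

C_A = C_{A0}(1−X) = 2.233 mol·L⁻¹.
Both paths are first order in A, so the instantaneous fraction to P is constant: dC_P/d(−C_A) = k₁/(k₁+k₂) = 0.1845.
C_P = 0.1845·(C_{A0}−C_A) = 0.1845×2.487 = 0.459 mol·L⁻¹.
C_Q = (C_{A0}−C_A)−C_P = 2.028 mol·L⁻¹; S̃_{P/Q} = 0.4591/2.028 = 0.226.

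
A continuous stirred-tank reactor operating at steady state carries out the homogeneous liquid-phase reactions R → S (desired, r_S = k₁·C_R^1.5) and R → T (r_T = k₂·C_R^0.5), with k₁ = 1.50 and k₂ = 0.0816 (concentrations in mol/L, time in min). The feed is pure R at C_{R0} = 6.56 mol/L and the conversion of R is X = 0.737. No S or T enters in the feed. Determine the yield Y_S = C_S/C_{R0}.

Exit C_R = C_{R0}(1−X) = 6.56×0.263 = 1.725 mol/L.
A CSTR operates uniformly at the exit composition, giving r_S = 3.399 and r_T = 0.1072 (each k·C_R^n at C_R = 1.725).
Fraction of consumed R going to S: r_S/(r_S+r_T) = 0.9694.
C_S = 0.9694·C_{R0}·X = 0.9694×6.56×0.737 = 4.69 mol/L; Y_S = C_S/C_{R0} = 0.714.

0.714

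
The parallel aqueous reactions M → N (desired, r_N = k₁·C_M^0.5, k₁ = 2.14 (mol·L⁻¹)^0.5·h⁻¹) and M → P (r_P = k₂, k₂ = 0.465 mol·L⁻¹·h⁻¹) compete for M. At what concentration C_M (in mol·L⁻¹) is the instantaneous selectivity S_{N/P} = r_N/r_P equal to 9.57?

4.32 mol·L⁻¹

S_{N/P} = (k₁/k₂)·C_M^0.5 ⇒ C_M = (S·k₂/k₁)^(2).
= (9.57×0.465/2.14)^(2) = (2.079)^(2) = 4.32 mol·L⁻¹.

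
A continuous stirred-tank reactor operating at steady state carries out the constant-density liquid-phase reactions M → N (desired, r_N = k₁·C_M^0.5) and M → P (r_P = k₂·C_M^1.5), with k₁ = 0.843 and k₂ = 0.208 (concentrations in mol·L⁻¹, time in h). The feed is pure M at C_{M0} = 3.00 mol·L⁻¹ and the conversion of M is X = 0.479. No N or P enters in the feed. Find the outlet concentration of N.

Exit C_M = C_{M0}(1−X) = 3.00×0.521 = 1.563 mol·L⁻¹.
Rates in a CSTR are evaluated at the outlet concentration: r_N = 0.843×1.563^0.5 = 1.054, r_P = 0.208×1.563^1.5 = 0.4064.
Fraction of consumed M going to N: r_N/(r_N+r_P) = 0.7217.
C_N = 0.7217·C_{M0}·X = 0.7217×3.00×0.479 = 1.04 mol·L⁻¹.

1.04 mol·L⁻¹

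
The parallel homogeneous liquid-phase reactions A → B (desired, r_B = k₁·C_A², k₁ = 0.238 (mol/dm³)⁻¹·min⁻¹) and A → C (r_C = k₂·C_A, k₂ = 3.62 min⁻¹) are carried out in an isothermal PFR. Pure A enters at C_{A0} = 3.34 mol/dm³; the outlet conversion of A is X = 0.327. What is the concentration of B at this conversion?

0.169 mol/dm³

C_A = C_{A0}(1−X) = 2.248 mol/dm³.
Along a PFR/batch, dC_C/dC_A = −r_C/(r_B+r_C) = −k₂/(k₂+k₁·C_A).
Integrating from C_{A0} to C_A: C_C = (3.62/0.238)·ln[(3.62+0.238·3.34)/(3.62+0.238·2.25)] = 15.21·ln(4.415/4.155) = 0.9230 mol/dm³.
Then C_B = (C_{A0}−C_A) − C_C = 1.092 − 0.9230 = 0.1692 mol/dm³.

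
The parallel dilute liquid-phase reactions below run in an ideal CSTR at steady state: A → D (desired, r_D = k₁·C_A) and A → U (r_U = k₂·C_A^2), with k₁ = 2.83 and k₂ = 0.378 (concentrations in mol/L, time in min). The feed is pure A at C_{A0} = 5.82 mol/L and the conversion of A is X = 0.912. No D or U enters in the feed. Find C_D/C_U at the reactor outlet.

Exit C_A = C_{A0}(1−X) = 5.82×0.0880 = 0.5122 mol/L.
Rates in a CSTR are evaluated at the outlet concentration: r_D = 2.83×0.5122 = 1.449, r_U = 0.378×0.5122^2 = 0.09915.
Overall selectivity = C_D/C_U = r_Dτ/(r_Uτ) = r_D/r_U = 14.6.

14.6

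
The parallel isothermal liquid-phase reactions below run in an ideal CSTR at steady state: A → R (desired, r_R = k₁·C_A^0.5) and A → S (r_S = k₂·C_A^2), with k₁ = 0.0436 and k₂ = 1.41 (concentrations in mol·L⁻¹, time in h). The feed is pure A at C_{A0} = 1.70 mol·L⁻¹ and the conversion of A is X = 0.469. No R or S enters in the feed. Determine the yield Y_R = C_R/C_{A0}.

0.0163

Exit C_A = C_{A0}(1−X) = 1.70×0.531 = 0.9027 mol·L⁻¹.
In a CSTR the entire volume is at exit conditions, so r_R = 0.0436×0.9027^0.5 = 0.04142 and r_S = 1.41×0.9027^2 = 1.149.
Fraction of consumed A going to R: r_R/(r_R+r_S) = 0.03480.
C_R = 0.03480·C_{A0}·X = 0.03480×1.70×0.469 = 0.0277 mol·L⁻¹; Y_R = C_R/C_{A0} = 0.0163.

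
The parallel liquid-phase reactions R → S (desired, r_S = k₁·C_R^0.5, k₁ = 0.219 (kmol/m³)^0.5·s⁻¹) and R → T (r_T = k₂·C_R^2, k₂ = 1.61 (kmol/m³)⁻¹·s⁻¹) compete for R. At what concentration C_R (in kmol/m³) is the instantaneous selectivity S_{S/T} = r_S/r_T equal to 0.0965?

1.26 kmol/m³

S_{S/T} = (k₁/k₂)·C_R^-1.5 ⇒ C_R = (S·k₂/k₁)^(1/(-1.5)).
= (0.0965×1.61/0.219)^(-0.6667) = (0.7094)^(-0.6667) = 1.26 kmol/m³.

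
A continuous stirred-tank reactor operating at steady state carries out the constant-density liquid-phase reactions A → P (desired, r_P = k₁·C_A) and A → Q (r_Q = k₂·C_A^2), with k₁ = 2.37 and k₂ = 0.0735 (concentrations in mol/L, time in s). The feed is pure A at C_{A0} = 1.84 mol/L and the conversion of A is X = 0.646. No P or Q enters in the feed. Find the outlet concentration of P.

1.17 mol/L

Exit C_A = C_{A0}(1−X) = 1.84×0.354 = 0.6514 mol/L.
In a CSTR the entire volume is at exit conditions, so r_P = 2.37×0.6514 = 1.544 and r_Q = 0.0735×0.6514^2 = 0.03118.
Fraction of consumed A going to P: r_P/(r_P+r_Q) = 0.9802.
C_P = 0.9802·C_{A0}·X = 0.9802×1.84×0.646 = 1.17 mol/L.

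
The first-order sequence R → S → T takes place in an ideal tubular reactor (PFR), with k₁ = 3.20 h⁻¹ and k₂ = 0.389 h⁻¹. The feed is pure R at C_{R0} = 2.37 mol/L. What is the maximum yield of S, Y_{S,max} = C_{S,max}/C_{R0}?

At the optimum, C_{S,max}/C_{R0} = (k₁/k₂)^[k₂/(k₂−k₁)].
= (3.20/0.389)^(0.389/(0.389−3.20)) = (8.226)^(-0.1384) = 0.7471.

0.747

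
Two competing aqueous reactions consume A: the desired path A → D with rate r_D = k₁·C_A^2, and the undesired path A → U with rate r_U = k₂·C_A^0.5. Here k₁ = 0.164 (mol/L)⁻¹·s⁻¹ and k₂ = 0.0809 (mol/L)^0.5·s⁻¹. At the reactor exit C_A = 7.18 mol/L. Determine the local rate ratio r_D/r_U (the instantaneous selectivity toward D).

S_{D/U} = r_D/r_U = (k₁·C_A^2)/(k₂·C_A^0.5) = (k₁/k₂)·C_A^1.5.
= (0.164×7.180^2) / (0.0809×7.180^0.5) = 8.455/0.2168 = 39.0.
Since the desired path is higher order in A, keeping C_A high (PFR or concentrated feed) favours D.

39.0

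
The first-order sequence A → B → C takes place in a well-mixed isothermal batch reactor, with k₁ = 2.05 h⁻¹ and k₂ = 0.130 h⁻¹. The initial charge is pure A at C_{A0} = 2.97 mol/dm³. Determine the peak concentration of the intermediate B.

2.46 mol/dm³

At the optimum, C_{B,max}/C_{A0} = (k₁/k₂)^[k₂/(k₂−k₁)].
= (2.05/0.130)^(0.130/(0.130−2.05)) = (15.77)^(-0.06771) = 0.8297.
C_{B,max} = 0.8297×2.97 = 2.46 mol/dm³.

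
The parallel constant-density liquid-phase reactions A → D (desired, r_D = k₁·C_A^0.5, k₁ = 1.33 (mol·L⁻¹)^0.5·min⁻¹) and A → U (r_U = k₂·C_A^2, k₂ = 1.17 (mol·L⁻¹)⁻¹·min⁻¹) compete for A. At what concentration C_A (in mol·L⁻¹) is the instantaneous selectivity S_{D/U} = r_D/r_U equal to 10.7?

0.224 mol·L⁻¹

S_{D/U} = (k₁/k₂)·C_A^-1.5 ⇒ C_A = (S·k₂/k₁)^(1/(-1.5)).
= (10.7×1.17/1.33)^(-0.6667) = (9.413)^(-0.6667) = 0.224 mol·L⁻¹.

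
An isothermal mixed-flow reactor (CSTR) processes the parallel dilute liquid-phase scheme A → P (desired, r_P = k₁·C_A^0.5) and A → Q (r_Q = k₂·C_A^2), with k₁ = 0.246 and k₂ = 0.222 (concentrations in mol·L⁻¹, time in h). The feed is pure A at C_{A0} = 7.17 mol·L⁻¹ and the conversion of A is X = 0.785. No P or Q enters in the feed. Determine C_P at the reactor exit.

Exit C_A = C_{A0}(1−X) = 7.17×0.215 = 1.542 mol·L⁻¹.
In a CSTR the entire volume is at exit conditions, so r_P = 0.246×1.542^0.5 = 0.3054 and r_Q = 0.222×1.542^2 = 0.5276.
Fraction of consumed A going to P: r_P/(r_P+r_Q) = 0.3667.
C_P = 0.3667·C_{A0}·X = 0.3667×7.17×0.785 = 2.06 mol·L⁻¹.

2.06 mol·L⁻¹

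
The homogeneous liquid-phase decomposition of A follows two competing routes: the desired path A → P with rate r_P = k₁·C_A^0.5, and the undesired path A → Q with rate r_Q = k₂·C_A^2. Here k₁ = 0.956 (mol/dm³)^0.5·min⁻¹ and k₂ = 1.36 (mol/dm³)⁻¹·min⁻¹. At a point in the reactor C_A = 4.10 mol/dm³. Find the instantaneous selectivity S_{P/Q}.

0.0847

S_{P/Q} = r_P/r_Q = (k₁·C_A^0.5)/(k₂·C_A^2) = (k₁/k₂)·C_A^-1.5.
= (0.956×4.100^0.5) / (1.36×4.100^2) = 1.936/22.86 = 0.0847.
The undesired path is higher order in A, so low C_A (CSTR or dilute feed) favours P.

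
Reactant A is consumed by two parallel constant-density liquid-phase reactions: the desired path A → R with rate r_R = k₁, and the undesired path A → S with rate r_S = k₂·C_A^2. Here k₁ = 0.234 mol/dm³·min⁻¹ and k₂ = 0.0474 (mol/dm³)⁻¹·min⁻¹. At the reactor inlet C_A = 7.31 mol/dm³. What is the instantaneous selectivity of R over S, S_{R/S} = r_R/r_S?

S_{R/S} = r_R/r_S = (k₁)/(k₂·C_A^2) = (k₁/k₂)·C_A^-2.
= (0.234) / (0.0474×7.310^2) = 0.2340/2.533 = 0.0924.
The undesired path is higher order in A, so low C_A (CSTR or dilute feed) favours R.

0.0924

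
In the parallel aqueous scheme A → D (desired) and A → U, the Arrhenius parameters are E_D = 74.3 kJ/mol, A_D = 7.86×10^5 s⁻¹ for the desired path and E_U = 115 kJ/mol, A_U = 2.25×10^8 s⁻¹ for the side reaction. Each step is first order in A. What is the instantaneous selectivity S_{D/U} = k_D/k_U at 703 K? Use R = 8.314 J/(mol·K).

k_D/k_U = (A_D/A_U)·exp[−(E_D−E_U)/(RT)] = (A_D/A_U)·exp[(E_U−E_D)/(RT)].
(E_U−E_D)/(RT) = (115−74.3)×10³/(8.314×703) = 40700/5845 = 6.964.
k_D/k_U = (7.86×10^5/2.25×10^8)·exp(6.964) = 0.003493 × 1057 = 3.69.

3.69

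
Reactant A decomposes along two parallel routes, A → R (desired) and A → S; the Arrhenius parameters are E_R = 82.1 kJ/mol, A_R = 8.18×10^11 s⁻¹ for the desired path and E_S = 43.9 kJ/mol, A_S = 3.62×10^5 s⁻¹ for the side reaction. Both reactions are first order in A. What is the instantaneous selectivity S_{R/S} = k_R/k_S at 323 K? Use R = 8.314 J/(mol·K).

1.50

k_R/k_S = (A_R/A_S)·exp[−(E_R−E_S)/(RT)] = (A_R/A_S)·exp[(E_S−E_R)/(RT)].
(E_S−E_R)/(RT) = (43.9−82.1)×10³/(8.314×323) = -38200/2685 = -14.22.
k_R/k_S = (8.18×10^11/3.62×10^5)·exp(-14.22) = 2.260×10^6 × 6.640×10^-7 = 1.50.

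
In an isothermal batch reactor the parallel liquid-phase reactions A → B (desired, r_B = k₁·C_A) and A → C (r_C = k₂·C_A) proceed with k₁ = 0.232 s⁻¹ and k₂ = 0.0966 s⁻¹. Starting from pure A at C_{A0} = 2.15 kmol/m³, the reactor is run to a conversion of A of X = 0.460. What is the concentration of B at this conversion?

0.698 kmol/m³

C_A = C_{A0}(1−X) = 1.161 kmol/m³.
Both paths are first order in A, so the instantaneous fraction to B is constant: dC_B/d(−C_A) = k₁/(k₁+k₂) = 0.7060.
C_B = 0.7060·(C_{A0}−C_A) = 0.7060×0.9890 = 0.698 kmol/m³.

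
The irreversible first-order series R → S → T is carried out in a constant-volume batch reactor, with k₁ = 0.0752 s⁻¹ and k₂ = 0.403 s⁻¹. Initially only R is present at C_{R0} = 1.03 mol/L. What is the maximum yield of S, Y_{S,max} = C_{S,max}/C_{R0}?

0.127

At the optimum, C_{S,max}/C_{R0} = (k₁/k₂)^[k₂/(k₂−k₁)].
= (0.0752/0.403)^(0.403/(0.403−0.0752)) = (0.1866)^(1.229) = 0.1270.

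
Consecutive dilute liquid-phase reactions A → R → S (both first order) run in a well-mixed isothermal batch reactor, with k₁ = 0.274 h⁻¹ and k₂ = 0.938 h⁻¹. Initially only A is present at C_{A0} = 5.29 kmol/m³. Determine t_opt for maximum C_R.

Setting dC_R/dt = 0 gives t_opt = ln(k₂/k₁)/(k₂−k₁).
= ln(0.938/0.274)/(0.938−0.274) = ln(3.423)/0.6640 = 1.231/0.6640 = 1.85 h.

1.85 h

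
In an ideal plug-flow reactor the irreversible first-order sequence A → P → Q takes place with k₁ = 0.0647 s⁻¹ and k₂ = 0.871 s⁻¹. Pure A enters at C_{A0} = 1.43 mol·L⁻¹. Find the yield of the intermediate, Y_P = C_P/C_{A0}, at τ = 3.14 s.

The intermediate concentration in a first-order A→B→C sequence is C_P = k₁C_{A0}(e^(−k₁τ) − e^(−k₂τ))/(k₂−k₁).
e^(−k₁τ) = e^(−0.0647×3.14) = e^(−0.2032) = 0.8161; e^(−k₂τ) = e^(−2.735) = 0.06490.
C_P = 0.0647×1.43/(0.871−0.0647) × (0.8161−0.06490) = 0.1147×0.7513 = 0.08620 mol·L⁻¹.
Y_P = C_P/C_{A0} = 0.08620/1.43 = 0.0603.

0.0603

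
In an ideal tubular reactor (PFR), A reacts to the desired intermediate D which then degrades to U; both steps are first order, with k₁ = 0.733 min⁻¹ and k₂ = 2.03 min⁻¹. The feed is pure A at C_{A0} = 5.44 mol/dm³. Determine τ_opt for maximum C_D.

0.785 min

The intermediate peaks when r₁ = r₂, i.e. k₁e^(−k₁τ) = k₂e^(−k₂τ), giving τ_opt = ln(k₂/k₁)/(k₂−k₁).
= ln(2.03/0.733)/(2.03−0.733) = ln(2.769)/1.297 = 1.019/1.297 = 0.785 min.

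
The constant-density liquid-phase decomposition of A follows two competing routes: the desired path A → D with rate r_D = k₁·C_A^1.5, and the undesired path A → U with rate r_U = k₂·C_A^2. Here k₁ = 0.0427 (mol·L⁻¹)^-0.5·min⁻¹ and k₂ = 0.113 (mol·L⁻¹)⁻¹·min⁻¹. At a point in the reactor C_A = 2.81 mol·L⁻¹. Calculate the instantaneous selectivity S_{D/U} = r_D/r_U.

S_{D/U} = r_D/r_U = (k₁·C_A^1.5)/(k₂·C_A^2) = (k₁/k₂)·C_A^-0.5.
= (0.0427×2.810^1.5) / (0.113×2.810^2) = 0.2011/0.8923 = 0.225.

0.225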